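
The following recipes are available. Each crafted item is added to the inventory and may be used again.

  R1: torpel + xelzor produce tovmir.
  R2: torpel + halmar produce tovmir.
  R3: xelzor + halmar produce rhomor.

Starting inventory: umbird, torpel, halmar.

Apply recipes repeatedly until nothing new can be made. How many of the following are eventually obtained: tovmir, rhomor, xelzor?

torpel + halmar → tovmir (R2).
tovmir: reached.
rhomor would need xelzor and halmar (R3), but xelzor is never obtained.
No rule produces xelzor, and it is not given.
Reached: tovmir — 1 of the 3.

1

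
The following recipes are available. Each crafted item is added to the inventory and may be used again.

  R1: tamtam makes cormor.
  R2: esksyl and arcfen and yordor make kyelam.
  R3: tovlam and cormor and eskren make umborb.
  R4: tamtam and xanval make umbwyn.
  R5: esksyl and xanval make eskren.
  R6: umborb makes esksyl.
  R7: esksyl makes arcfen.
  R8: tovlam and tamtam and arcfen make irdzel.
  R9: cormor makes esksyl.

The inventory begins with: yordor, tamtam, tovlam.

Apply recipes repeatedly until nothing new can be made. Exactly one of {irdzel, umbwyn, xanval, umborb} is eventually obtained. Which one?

irdzel

Using R1, tamtam makes cormor.
Using R9, cormor makes esksyl.
esksyl → arcfen (R7).
tovlam and tamtam and arcfen → irdzel (R8).
umbwyn would need tamtam and xanval (R4), but xanval is never obtained. umborb would need tovlam, cormor, and eskren (R3), but eskren is never obtained. No rule produces xanval, and it is not given.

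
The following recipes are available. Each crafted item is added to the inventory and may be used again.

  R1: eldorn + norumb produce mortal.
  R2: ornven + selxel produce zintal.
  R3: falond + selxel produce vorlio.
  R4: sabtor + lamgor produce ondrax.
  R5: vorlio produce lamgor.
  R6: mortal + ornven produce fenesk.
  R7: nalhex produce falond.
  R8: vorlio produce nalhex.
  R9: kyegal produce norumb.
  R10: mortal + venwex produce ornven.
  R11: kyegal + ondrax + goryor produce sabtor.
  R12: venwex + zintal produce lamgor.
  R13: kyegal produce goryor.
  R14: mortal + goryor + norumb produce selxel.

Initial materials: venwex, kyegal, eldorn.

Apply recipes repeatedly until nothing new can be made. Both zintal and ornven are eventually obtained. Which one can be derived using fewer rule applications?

ornven

ornven: Using R9, kyegal makes norumb. Using R1, eldorn and norumb make mortal. mortal + venwex → ornven (R10). [3 rule applications]
zintal: kyegal → goryor (R13). Using R9, kyegal makes norumb. Using R1, eldorn and norumb make mortal. mortal + goryor + norumb → selxel (R14). mortal + venwex → ornven (R10). ornven + selxel → zintal (R2). [6 rule applications]
ornven needs fewer.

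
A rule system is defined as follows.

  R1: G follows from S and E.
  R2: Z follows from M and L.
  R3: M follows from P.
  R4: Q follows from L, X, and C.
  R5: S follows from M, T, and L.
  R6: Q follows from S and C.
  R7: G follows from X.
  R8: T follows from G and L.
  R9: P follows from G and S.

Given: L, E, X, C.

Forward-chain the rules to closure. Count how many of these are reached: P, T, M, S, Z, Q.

From L, X, and C, R4 gives Q.
X holds, so G follows (R7).
From G and L, R8 gives T.
P would need G and S (R9), but S is never established.
T: reached.
M would need P (R3), but P is never established.
S would need M, T, and L (R5), but M is never established.
Z would need M and L (R2), but M is never established.
Q: reached.
Reached: T and Q — 2 of the 6.

2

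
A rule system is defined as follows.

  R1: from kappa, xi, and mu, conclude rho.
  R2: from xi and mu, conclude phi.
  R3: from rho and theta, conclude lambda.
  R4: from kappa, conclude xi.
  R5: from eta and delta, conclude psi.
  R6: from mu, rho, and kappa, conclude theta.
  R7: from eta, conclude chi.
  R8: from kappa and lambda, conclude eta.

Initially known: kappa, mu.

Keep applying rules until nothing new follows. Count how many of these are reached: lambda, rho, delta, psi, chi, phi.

kappa holds, so xi follows (R4).
From kappa, xi, and mu, R1 gives rho.
xi and mu hold, so phi follows (R2).
mu, rho, and kappa hold, so theta follows (R6).
rho and theta hold, so lambda follows (R3).
From kappa and lambda, R8 gives eta.
eta holds, so chi follows (R7).
lambda: reached.
rho: reached.
No rule produces delta, and it is not given.
psi would need eta and delta (R5), but delta is never established.
chi: reached.
phi: reached.
Reached: lambda, rho, chi, and phi — 4 of the 6.

4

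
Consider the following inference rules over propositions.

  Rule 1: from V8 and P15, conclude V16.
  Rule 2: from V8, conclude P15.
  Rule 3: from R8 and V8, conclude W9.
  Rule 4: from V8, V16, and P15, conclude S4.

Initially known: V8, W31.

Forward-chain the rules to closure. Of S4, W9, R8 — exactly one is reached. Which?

S4

V8 holds, so P15 follows (Rule 2).
From V8 and P15, Rule 1 gives V16.
From V8, V16, and P15, Rule 4 gives S4.
No rule produces R8, and it is not given. W9 would need R8 and V8 (Rule 3), but R8 is never established.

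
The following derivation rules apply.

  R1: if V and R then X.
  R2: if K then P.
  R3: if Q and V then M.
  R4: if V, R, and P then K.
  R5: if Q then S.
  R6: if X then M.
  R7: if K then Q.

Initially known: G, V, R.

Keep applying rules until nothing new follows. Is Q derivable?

Q would need K (R7), but K is never established.

No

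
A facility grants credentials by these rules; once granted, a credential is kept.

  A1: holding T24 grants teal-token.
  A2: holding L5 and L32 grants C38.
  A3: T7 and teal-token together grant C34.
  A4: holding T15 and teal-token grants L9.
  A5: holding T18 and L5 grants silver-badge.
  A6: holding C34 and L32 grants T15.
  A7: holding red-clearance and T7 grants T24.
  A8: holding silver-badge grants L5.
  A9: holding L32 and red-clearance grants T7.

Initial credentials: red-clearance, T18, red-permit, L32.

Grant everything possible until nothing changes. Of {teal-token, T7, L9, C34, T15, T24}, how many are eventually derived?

6

Holding L32 and red-clearance grants T7 (A9).
Holding red-clearance and T7 grants T24 (A7).
Holding T24 grants teal-token (A1).
Holding T7 and teal-token grants C34 (A3).
Holding C34 and L32 grants T15 (A6).
Holding T15 and teal-token grants L9 (A4).
teal-token: reached.
T7: reached.
L9: reached.
C34: reached.
T15: reached.
T24: reached.
All 6 are reached.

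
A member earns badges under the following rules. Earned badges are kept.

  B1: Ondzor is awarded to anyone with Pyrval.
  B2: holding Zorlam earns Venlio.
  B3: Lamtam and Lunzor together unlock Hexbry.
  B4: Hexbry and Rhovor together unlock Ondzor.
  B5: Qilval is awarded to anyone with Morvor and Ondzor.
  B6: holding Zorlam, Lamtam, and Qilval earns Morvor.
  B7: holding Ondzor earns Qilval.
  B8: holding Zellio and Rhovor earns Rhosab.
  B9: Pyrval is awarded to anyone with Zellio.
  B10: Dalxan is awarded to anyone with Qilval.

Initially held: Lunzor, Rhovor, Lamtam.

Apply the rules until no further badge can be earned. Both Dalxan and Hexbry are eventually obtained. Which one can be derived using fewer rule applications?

Hexbry

Hexbry: With Lamtam and Lunzor, Hexbry is earned (B3). [1 rule application]
Dalxan: With Lamtam and Lunzor, Hexbry is earned (B3). With Hexbry and Rhovor, Ondzor is earned (B4). With Ondzor, Qilval is earned (B7). With Qilval, Dalxan is earned (B10). [4 rule applications]
Hexbry needs fewer.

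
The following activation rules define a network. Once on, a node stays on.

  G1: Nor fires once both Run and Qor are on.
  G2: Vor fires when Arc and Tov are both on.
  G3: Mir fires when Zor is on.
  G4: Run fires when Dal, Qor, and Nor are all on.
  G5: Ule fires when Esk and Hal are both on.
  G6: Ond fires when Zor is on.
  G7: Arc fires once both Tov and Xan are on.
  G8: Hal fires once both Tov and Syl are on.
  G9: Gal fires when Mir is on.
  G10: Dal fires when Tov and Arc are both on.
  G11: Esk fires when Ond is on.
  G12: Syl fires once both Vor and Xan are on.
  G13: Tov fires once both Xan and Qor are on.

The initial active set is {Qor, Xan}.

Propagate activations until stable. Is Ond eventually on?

Ond would need Zor (G6), but Zor never turns on.

No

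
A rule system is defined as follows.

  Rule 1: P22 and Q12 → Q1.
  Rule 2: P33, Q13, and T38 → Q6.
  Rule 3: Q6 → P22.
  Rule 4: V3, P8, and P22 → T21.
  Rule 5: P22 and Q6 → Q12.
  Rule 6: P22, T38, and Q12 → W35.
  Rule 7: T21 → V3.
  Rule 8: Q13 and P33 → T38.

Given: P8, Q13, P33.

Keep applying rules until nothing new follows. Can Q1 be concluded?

Q13 and P33 hold, so T38 follows (Rule 8).
P33, Q13, and T38 hold, so Q6 follows (Rule 2).
Q6 holds, so P22 follows (Rule 3).
P22 and Q6 hold, so Q12 follows (Rule 5).
From P22 and Q12, Rule 1 gives Q1.

Yes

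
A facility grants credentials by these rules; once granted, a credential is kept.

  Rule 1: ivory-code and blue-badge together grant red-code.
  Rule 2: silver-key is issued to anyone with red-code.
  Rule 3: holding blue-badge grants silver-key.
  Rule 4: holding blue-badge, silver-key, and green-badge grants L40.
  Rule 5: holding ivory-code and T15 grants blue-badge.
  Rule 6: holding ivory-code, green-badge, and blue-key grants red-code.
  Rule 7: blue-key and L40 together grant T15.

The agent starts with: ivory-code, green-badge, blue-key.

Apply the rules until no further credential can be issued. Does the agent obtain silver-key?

Holding ivory-code, green-badge, and blue-key grants red-code (Rule 6).
Holding red-code grants silver-key (Rule 2).

Yes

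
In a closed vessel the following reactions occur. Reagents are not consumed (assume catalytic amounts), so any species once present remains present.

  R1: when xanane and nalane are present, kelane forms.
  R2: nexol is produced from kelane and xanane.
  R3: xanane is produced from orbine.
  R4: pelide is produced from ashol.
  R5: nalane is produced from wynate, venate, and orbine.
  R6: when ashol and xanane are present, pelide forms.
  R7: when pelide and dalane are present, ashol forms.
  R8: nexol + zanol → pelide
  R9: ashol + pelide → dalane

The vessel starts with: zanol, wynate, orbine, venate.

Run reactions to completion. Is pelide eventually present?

orbine present → xanane forms (R3).
wynate, venate, and orbine present → nalane forms (R5).
xanane and nalane present → kelane forms (R1).
kelane and xanane present → nexol forms (R2).
nexol and zanol present → pelide forms (R8).

Yes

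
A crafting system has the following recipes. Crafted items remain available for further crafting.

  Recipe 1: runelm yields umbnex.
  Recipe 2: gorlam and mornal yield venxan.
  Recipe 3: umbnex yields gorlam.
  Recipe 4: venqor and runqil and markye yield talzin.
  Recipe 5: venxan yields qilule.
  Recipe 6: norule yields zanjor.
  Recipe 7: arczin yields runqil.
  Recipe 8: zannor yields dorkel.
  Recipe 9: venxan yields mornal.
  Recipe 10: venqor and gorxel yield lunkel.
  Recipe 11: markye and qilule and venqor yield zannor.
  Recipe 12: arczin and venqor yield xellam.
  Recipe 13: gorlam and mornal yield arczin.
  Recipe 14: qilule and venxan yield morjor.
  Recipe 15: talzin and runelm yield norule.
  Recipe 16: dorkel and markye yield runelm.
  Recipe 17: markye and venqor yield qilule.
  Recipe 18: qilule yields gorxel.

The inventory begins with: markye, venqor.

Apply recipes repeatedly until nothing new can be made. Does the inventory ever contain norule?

norule would need talzin and runelm (Recipe 15), but talzin is never obtained.

No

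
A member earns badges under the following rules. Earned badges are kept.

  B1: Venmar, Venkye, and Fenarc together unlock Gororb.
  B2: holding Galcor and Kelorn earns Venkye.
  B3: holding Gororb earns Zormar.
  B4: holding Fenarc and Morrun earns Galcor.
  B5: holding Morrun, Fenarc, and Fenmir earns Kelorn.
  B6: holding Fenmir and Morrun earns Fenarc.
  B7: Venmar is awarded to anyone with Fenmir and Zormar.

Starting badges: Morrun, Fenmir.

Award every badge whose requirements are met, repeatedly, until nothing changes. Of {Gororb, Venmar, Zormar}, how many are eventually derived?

0

Gororb would need Venmar, Venkye, and Fenarc (B1), but Venmar is never earned.
Venmar would need Fenmir and Zormar (B7), but Zormar is never earned.
Zormar would need Gororb (B3), but Gororb is never earned.
None of the 3 are reached.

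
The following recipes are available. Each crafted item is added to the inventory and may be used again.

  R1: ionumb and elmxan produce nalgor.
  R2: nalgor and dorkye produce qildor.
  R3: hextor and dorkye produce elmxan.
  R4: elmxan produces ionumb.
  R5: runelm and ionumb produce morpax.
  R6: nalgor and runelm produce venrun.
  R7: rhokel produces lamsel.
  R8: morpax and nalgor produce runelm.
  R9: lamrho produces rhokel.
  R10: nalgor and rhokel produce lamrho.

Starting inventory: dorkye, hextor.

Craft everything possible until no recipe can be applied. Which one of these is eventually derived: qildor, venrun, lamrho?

hextor and dorkye → elmxan (R3).
elmxan → ionumb (R4).
ionumb and elmxan → nalgor (R1).
nalgor and dorkye → qildor (R2).
lamrho would need nalgor and rhokel (R10), but rhokel is never obtained. venrun would need nalgor and runelm (R6), but runelm is never obtained.

qildor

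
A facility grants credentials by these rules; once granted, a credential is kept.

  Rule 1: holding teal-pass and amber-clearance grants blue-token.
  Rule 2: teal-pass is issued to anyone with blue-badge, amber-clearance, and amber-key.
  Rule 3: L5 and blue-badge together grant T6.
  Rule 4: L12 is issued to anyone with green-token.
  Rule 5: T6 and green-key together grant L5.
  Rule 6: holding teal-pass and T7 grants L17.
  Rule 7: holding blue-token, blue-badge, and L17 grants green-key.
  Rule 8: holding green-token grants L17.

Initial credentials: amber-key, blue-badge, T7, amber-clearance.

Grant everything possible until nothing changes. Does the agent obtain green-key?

Yes

Holding blue-badge, amber-clearance, and amber-key grants teal-pass (Rule 2).
Holding teal-pass and amber-clearance grants blue-token (Rule 1).
Holding teal-pass and T7 grants L17 (Rule 6).
Holding blue-token, blue-badge, and L17 grants green-key (Rule 7).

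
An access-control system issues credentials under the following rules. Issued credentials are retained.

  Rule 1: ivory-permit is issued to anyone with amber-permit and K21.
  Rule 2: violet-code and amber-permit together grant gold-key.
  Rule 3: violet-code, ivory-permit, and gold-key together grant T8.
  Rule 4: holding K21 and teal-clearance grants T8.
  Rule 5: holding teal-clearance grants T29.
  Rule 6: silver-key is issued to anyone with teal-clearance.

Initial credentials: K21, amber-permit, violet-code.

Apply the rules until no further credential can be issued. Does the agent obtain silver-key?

No

silver-key would need teal-clearance (Rule 6), but teal-clearance is never granted.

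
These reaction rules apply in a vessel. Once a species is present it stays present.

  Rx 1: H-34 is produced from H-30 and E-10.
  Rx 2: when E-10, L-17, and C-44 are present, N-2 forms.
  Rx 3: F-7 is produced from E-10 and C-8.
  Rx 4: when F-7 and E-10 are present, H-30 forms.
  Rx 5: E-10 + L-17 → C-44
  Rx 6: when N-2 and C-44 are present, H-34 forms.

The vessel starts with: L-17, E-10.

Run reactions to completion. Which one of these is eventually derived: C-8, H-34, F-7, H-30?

H-34

E-10 and L-17 present → C-44 forms (Rx 5).
E-10, L-17, and C-44 present → N-2 forms (Rx 2).
N-2 and C-44 present → H-34 forms (Rx 6).
No rule produces C-8, and it is not given. H-30 would need F-7 and E-10 (Rx 4), but F-7 never forms. F-7 would need E-10 and C-8 (Rx 3), but C-8 never forms.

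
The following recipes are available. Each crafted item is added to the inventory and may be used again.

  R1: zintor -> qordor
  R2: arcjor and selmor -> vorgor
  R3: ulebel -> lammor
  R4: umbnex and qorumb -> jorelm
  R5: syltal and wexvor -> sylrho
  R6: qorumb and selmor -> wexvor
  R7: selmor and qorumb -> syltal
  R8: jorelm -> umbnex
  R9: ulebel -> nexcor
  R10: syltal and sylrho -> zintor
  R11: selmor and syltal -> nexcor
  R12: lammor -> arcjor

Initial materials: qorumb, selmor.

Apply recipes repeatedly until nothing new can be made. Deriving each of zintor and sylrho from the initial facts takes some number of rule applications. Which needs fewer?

sylrho: Using R6, qorumb and selmor make wexvor. Using R7, selmor and qorumb make syltal. syltal and wexvor -> sylrho (R5). [3 rule applications]
zintor: qorumb and selmor -> wexvor (R6). selmor and qorumb -> syltal (R7). syltal and wexvor -> sylrho (R5). syltal and sylrho -> zintor (R10). [4 rule applications]
sylrho needs fewer.

sylrho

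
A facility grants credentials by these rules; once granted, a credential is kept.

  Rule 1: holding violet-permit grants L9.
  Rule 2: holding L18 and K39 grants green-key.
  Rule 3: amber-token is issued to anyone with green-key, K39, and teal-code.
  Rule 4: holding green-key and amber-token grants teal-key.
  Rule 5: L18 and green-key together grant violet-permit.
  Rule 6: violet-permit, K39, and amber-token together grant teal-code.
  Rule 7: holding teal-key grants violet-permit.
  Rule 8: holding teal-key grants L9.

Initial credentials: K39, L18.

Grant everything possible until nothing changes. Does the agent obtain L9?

Holding L18 and K39 grants green-key (Rule 2).
Holding L18 and green-key grants violet-permit (Rule 5).
Holding violet-permit grants L9 (Rule 1).

Yes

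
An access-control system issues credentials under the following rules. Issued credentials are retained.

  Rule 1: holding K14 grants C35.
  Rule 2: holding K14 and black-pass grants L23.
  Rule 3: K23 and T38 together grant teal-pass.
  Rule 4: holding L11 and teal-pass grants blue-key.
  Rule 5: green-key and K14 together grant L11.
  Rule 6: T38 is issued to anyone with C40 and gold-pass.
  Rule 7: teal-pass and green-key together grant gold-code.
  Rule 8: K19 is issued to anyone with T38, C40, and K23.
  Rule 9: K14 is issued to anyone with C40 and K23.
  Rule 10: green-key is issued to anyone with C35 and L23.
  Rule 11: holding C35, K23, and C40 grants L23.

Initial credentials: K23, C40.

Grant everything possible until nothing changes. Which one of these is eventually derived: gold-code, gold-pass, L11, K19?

L11

Holding C40 and K23 grants K14 (Rule 9).
Holding K14 grants C35 (Rule 1).
Holding C35, K23, and C40 grants L23 (Rule 11).
Holding C35 and L23 grants green-key (Rule 10).
Holding green-key and K14 grants L11 (Rule 5).
K19 would need T38, C40, and K23 (Rule 8), but T38 is never granted. No rule produces gold-pass, and it is not given. gold-code would need teal-pass and green-key (Rule 7), but teal-pass is never granted.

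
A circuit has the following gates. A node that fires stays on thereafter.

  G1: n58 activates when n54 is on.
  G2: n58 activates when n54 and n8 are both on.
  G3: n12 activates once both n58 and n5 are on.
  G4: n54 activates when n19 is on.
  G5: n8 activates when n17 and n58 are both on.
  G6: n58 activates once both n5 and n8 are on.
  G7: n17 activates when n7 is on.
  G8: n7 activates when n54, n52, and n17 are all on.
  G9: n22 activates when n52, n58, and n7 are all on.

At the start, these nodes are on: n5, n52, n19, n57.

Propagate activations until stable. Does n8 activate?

n8 would need n17 and n58 (G5), but n17 never turns on.

No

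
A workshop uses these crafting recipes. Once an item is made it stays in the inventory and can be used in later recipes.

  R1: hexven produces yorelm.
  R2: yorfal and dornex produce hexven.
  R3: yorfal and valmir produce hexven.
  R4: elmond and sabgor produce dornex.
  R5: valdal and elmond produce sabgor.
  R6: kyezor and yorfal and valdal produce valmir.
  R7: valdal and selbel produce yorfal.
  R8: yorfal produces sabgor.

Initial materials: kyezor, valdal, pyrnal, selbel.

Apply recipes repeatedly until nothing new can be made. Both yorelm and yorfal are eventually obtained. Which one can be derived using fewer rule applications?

yorfal: Using R7, valdal and selbel make yorfal. [1 rule application]
yorelm: Using R7, valdal and selbel make yorfal. Using R6, kyezor, yorfal, and valdal make valmir. yorfal and valmir → hexven (R3). Using R1, hexven makes yorelm. [4 rule applications]
yorfal needs fewer.

yorfal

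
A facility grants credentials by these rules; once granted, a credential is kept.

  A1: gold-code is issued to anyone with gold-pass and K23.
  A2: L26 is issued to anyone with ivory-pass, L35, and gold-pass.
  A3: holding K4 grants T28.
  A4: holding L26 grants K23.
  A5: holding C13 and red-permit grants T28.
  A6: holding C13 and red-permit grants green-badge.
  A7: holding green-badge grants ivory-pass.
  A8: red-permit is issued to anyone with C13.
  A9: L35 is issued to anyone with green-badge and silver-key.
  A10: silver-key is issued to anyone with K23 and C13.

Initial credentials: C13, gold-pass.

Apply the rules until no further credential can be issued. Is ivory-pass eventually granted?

Holding C13 grants red-permit (A8).
Holding C13 and red-permit grants green-badge (A6).
Holding green-badge grants ivory-pass (A7).

Yes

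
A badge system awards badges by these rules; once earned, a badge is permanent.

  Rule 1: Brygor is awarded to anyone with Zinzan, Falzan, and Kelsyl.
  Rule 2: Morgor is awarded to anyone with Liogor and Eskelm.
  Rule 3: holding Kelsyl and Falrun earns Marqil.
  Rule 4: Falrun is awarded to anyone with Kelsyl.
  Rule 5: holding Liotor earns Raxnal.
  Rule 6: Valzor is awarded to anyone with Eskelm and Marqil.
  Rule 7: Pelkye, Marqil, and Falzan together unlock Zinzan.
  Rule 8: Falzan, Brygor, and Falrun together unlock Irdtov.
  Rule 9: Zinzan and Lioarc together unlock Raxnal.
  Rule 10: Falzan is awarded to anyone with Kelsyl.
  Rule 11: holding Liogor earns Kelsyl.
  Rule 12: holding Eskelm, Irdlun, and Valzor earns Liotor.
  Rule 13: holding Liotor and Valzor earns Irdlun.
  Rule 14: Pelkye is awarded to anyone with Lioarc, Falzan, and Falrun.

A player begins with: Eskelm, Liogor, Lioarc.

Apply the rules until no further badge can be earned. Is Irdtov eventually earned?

With Liogor, Kelsyl is earned (Rule 11).
With Kelsyl, Falzan is earned (Rule 10).
With Kelsyl, Falrun is earned (Rule 4).
With Lioarc, Falzan, and Falrun, Pelkye is earned (Rule 14).
With Kelsyl and Falrun, Marqil is earned (Rule 3).
With Pelkye, Marqil, and Falzan, Zinzan is earned (Rule 7).
With Zinzan, Falzan, and Kelsyl, Brygor is earned (Rule 1).
With Falzan, Brygor, and Falrun, Irdtov is earned (Rule 8).

Yes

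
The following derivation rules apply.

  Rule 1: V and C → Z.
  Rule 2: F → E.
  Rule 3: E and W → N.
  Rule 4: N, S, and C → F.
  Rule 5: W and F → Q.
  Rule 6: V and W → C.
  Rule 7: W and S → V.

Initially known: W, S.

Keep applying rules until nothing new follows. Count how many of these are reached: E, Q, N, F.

E would need F (Rule 2), but F is never established.
Q would need W and F (Rule 5), but F is never established.
N would need E and W (Rule 3), but E is never established.
F would need N, S, and C (Rule 4), but N is never established.
None of the 4 are reached.

0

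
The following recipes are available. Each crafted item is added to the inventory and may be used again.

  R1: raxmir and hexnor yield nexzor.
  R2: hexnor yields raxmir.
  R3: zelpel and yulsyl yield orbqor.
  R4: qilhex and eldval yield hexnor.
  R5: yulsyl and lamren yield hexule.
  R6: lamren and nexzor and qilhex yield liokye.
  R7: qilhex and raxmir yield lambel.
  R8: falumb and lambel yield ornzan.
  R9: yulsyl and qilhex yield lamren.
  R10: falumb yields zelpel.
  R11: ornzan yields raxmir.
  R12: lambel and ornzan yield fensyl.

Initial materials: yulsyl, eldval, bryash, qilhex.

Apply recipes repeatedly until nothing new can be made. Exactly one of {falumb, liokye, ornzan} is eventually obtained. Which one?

qilhex and eldval → hexnor (R4).
Using R9, yulsyl and qilhex make lamren.
Using R2, hexnor makes raxmir.
Using R1, raxmir and hexnor make nexzor.
lamren and nexzor and qilhex → liokye (R6).
No rule produces falumb, and it is not given. ornzan would need falumb and lambel (R8), but falumb is never obtained.

liokye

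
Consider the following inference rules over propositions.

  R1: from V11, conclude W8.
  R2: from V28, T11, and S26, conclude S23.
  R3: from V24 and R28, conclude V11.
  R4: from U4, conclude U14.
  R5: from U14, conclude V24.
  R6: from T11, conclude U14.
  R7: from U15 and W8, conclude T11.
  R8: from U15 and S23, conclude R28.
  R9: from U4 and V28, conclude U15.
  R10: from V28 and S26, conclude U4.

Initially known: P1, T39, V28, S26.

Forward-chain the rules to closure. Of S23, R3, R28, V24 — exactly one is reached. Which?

From V28 and S26, R10 gives U4.
U4 holds, so U14 follows (R4).
U14 holds, so V24 follows (R5).
S23 would need V28, T11, and S26 (R2), but T11 is never established. R28 would need U15 and S23 (R8), but S23 is never established. No rule produces R3, and it is not given.

V24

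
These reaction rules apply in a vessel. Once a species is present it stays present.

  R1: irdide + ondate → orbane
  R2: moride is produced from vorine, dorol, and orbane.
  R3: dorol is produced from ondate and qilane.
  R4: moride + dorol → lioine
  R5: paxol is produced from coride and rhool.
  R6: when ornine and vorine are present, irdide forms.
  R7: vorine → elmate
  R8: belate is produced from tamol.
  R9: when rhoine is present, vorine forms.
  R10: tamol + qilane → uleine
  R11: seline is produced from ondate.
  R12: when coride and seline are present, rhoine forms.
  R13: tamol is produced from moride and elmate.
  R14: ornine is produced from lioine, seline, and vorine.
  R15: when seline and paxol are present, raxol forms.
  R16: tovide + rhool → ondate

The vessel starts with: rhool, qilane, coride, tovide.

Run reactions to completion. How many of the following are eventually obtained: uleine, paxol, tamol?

1

coride and rhool present → paxol forms (R5).
uleine would need tamol and qilane (R10), but tamol never forms.
paxol: reached.
tamol would need moride and elmate (R13), but moride never forms.
Reached: paxol — 1 of the 3.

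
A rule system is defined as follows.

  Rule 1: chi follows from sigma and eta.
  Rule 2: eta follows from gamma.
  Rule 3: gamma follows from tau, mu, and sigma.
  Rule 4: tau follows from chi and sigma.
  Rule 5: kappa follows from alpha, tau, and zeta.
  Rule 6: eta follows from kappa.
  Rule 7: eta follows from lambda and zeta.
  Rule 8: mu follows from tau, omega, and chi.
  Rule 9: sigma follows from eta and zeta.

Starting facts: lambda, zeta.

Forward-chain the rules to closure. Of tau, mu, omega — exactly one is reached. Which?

From lambda and zeta, Rule 7 gives eta.
eta and zeta hold, so sigma follows (Rule 9).
sigma and eta hold, so chi follows (Rule 1).
From chi and sigma, Rule 4 gives tau.
No rule produces omega, and it is not given. mu would need tau, omega, and chi (Rule 8), but omega is never established.

tau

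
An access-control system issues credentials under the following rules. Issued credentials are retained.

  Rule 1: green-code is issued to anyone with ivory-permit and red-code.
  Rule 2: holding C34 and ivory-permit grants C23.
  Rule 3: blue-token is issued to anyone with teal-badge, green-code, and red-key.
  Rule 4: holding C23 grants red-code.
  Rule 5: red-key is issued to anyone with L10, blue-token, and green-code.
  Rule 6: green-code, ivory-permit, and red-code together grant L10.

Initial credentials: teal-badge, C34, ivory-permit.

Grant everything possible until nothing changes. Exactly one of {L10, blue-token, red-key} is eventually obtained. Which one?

L10

Holding C34 and ivory-permit grants C23 (Rule 2).
Holding C23 grants red-code (Rule 4).
Holding ivory-permit and red-code grants green-code (Rule 1).
Holding green-code, ivory-permit, and red-code grants L10 (Rule 6).
blue-token would need teal-badge, green-code, and red-key (Rule 3), but red-key is never granted. red-key would need L10, blue-token, and green-code (Rule 5), but blue-token is never granted.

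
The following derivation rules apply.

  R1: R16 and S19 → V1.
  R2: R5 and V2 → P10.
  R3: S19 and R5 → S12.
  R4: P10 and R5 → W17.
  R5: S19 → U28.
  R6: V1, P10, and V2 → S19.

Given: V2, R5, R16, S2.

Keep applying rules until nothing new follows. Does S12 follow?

No

S12 would need S19 and R5 (R3), but S19 is never established.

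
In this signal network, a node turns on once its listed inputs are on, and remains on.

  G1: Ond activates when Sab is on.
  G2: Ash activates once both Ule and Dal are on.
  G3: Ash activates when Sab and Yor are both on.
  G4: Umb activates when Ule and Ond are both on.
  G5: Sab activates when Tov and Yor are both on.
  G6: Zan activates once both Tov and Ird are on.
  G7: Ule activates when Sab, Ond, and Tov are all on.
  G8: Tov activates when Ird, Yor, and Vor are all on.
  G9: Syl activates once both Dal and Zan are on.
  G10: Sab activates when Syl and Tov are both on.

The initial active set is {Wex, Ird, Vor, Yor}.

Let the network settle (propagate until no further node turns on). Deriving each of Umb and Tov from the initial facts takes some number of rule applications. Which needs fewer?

Tov: G8: Ird, Yor, and Vor on → Tov on. [1 rule application]
Umb: G8: Ird, Yor, and Vor on → Tov on. Tov and Yor are on, so Sab activates (G5). Sab is on, so Ond activates (G1). G7: Sab, Ond, and Tov on → Ule on. G4: Ule and Ond on → Umb on. [5 rule applications]
Tov needs fewer.

Tov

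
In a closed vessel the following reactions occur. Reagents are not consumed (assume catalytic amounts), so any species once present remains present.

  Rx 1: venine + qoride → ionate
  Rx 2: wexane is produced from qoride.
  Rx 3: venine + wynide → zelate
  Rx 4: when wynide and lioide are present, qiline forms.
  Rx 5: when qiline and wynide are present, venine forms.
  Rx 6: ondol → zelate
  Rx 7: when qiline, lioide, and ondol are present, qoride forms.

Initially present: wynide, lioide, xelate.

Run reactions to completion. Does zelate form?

wynide and lioide present → qiline forms (Rx 4).
qiline and wynide present → venine forms (Rx 5).
venine and wynide present → zelate forms (Rx 3).

Yes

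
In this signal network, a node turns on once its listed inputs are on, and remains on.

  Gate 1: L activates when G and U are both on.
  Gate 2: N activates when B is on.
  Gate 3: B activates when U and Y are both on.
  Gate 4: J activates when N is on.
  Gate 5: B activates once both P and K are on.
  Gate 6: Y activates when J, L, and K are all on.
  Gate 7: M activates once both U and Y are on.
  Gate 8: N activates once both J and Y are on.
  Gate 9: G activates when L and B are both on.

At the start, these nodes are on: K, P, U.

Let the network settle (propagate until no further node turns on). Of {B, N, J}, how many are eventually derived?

3

P and K are on, so B activates (Gate 5).
Gate 2: B on → N on.
Gate 4: N on → J on.
B: reached.
N: reached.
J: reached.
All 3 are reached.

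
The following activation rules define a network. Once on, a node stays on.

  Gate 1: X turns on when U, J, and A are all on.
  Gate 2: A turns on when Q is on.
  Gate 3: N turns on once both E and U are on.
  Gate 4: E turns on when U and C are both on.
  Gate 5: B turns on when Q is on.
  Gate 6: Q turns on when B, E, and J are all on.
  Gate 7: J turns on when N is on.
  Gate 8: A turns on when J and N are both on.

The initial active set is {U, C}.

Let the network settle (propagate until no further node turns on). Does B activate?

B would need Q (Gate 5), but Q never turns on.

No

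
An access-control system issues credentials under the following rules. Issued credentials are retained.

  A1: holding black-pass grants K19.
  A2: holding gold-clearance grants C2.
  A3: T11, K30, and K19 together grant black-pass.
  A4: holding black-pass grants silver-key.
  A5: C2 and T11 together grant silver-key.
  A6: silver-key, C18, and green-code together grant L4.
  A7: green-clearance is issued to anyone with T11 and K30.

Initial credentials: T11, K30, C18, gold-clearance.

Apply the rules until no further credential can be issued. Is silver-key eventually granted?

Yes

Holding gold-clearance grants C2 (A2).
Holding C2 and T11 grants silver-key (A5).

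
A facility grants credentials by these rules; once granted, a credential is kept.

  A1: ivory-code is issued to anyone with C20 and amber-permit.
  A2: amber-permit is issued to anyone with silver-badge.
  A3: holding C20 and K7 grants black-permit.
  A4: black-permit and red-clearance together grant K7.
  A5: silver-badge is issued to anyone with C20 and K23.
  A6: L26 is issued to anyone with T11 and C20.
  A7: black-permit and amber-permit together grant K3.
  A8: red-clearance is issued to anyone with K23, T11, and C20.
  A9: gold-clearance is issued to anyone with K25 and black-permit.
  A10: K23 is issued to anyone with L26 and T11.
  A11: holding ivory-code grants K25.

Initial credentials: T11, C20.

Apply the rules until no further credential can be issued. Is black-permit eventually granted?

black-permit would need C20 and K7 (A3), but K7 is never granted.

No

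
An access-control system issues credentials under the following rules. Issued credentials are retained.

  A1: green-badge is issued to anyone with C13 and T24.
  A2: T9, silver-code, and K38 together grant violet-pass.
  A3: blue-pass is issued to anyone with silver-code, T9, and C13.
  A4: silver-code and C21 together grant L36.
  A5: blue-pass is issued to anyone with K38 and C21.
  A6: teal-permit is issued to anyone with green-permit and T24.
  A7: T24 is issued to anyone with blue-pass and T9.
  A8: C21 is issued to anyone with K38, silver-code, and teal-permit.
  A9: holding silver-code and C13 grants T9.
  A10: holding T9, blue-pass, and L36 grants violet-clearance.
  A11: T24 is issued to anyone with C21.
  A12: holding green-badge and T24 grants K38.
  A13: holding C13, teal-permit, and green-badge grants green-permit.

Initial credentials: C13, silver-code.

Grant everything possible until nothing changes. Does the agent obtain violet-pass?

Holding silver-code and C13 grants T9 (A9).
Holding silver-code, T9, and C13 grants blue-pass (A3).
Holding blue-pass and T9 grants T24 (A7).
Holding C13 and T24 grants green-badge (A1).
Holding green-badge and T24 grants K38 (A12).
Holding T9, silver-code, and K38 grants violet-pass (A2).

Yes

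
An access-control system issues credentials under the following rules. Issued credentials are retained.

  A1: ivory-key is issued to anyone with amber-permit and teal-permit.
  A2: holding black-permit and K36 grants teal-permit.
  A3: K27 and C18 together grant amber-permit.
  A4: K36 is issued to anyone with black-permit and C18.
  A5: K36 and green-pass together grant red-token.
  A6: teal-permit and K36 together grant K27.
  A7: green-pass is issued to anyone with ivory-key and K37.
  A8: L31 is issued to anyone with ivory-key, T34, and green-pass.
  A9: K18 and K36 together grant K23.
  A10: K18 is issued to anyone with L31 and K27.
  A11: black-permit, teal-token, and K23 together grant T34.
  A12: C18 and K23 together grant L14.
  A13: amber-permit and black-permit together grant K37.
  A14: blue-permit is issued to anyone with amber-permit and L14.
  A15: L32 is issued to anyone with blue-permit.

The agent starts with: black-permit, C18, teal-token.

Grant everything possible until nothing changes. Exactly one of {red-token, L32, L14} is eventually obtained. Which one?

Holding black-permit and C18 grants K36 (A4).
Holding black-permit and K36 grants teal-permit (A2).
Holding teal-permit and K36 grants K27 (A6).
Holding K27 and C18 grants amber-permit (A3).
Holding amber-permit and black-permit grants K37 (A13).
Holding amber-permit and teal-permit grants ivory-key (A1).
Holding ivory-key and K37 grants green-pass (A7).
Holding K36 and green-pass grants red-token (A5).
L14 would need C18 and K23 (A12), but K23 is never granted. L32 would need blue-permit (A15), but blue-permit is never granted.

red-token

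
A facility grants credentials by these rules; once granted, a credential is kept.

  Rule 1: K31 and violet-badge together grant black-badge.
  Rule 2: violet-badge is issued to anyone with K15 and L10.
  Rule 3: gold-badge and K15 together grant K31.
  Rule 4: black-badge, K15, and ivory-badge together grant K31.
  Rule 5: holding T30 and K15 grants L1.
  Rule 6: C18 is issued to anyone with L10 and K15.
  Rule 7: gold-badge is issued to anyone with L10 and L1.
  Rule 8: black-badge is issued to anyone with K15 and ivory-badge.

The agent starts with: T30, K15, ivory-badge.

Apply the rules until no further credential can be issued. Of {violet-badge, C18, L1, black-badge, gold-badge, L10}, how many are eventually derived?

2

Holding T30 and K15 grants L1 (Rule 5).
Holding K15 and ivory-badge grants black-badge (Rule 8).
violet-badge would need K15 and L10 (Rule 2), but L10 is never granted.
C18 would need L10 and K15 (Rule 6), but L10 is never granted.
L1: reached.
black-badge: reached.
gold-badge would need L10 and L1 (Rule 7), but L10 is never granted.
No rule produces L10, and it is not given.
Reached: L1 and black-badge — 2 of the 6.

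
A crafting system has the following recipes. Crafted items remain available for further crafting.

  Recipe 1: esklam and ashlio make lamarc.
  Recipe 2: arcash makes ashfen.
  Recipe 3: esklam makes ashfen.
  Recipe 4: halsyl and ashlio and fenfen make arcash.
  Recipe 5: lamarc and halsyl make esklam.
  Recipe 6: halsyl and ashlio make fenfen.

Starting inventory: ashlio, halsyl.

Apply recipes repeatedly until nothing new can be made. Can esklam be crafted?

esklam would need lamarc and halsyl (Recipe 5), but lamarc is never obtained.

No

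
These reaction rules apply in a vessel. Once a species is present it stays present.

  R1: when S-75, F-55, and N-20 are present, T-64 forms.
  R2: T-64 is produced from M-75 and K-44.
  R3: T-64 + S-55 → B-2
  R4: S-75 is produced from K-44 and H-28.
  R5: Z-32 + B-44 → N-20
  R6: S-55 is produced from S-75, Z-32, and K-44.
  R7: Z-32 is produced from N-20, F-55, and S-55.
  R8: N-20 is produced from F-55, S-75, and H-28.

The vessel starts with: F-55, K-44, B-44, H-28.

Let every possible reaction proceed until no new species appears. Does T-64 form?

Yes

K-44 and H-28 present → S-75 forms (R4).
F-55, S-75, and H-28 present → N-20 forms (R8).
S-75, F-55, and N-20 present → T-64 forms (R1).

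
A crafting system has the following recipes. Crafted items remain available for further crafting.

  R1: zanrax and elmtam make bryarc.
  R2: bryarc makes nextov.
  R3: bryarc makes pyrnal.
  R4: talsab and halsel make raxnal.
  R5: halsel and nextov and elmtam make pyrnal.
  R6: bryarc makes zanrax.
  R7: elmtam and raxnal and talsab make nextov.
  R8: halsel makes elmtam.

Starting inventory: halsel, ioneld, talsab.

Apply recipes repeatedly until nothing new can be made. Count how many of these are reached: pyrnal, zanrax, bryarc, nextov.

Using R4, talsab and halsel make raxnal.
halsel → elmtam (R8).
Using R7, elmtam, raxnal, and talsab make nextov.
halsel and nextov and elmtam → pyrnal (R5).
pyrnal: reached.
zanrax would need bryarc (R6), but bryarc is never obtained.
bryarc would need zanrax and elmtam (R1), but zanrax is never obtained.
nextov: reached.
Reached: pyrnal and nextov — 2 of the 4.

2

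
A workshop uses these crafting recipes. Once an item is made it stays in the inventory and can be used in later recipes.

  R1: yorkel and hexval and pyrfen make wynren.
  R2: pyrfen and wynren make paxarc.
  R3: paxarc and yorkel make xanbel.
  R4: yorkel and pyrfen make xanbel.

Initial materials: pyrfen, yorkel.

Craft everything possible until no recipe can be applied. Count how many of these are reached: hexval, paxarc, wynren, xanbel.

1

yorkel and pyrfen → xanbel (R4).
No rule produces hexval, and it is not given.
paxarc would need pyrfen and wynren (R2), but wynren is never obtained.
wynren would need yorkel, hexval, and pyrfen (R1), but hexval is never obtained.
xanbel: reached.
Reached: xanbel — 1 of the 4.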